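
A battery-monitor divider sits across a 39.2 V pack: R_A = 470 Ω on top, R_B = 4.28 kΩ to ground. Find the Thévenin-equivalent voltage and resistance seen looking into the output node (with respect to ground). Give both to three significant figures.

V_th = 35.3 V, R_th = 423 Ω

V_th is the open-circuit tap voltage: 39.2 × 4280/(470 + 4280) = 35.3 V.
With the supply zeroed, R_A and R_B appear in parallel from the tap: R_th = R_A‖R_B = (470 × 4280)/4750 = 423 Ω.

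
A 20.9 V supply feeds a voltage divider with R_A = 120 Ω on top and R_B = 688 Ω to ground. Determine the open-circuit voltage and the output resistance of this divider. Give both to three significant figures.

V_th is the open-circuit tap voltage: 20.9 × 688/(120 + 688) = 17.8 V.
With the supply zeroed, R_A and R_B appear in parallel from the tap: R_th = R_A‖R_B = (120 × 688)/808.0 = 102 Ω.

V_th = 17.8 V, R_th = 102 Ω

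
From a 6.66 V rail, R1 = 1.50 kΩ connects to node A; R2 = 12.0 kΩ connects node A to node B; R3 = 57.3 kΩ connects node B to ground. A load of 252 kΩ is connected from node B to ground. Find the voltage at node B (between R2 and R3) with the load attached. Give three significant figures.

V ≈ 5.17 V

At node B, R3 is in parallel with the load: R3‖R_L = 46.68 kΩ.
Below node A the resistance is R2 + (R3‖R_L) = 58.68 kΩ, so V_A = 6.66 × 58.68/60.18 = 6.494 V.
Then V_B = V_A × (R3‖R_L)/(R2 + R3‖R_L) = 6.494 × 46.68/58.68 = 5.17 V.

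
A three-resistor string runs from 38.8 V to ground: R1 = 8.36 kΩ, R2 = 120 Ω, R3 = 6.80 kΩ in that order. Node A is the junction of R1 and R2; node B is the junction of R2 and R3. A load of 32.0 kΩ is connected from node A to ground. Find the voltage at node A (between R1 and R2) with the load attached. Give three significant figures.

Below node A the series string R2+R3 = 6920 Ω sits in parallel with the 32000 Ω load: 5690 Ω.
V_A = 38.8 × 5690/(8360 + 5690) = 15.7 V.

V ≈ 15.7 V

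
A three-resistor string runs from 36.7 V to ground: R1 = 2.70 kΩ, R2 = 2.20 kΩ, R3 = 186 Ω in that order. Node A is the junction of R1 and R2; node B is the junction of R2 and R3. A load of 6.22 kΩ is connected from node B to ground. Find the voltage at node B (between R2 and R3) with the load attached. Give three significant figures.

V ≈ 1.30 V

At node B, R3 is in parallel with the load: R3‖R_L = 180.6 Ω.
Below node A the resistance is R2 + (R3‖R_L) = 2381 Ω, so V_A = 36.7 × 2381/5081 = 17.20 V.
Then V_B = V_A × (R3‖R_L)/(R2 + R3‖R_L) = 17.20 × 180.6/2381 = 1.30 V.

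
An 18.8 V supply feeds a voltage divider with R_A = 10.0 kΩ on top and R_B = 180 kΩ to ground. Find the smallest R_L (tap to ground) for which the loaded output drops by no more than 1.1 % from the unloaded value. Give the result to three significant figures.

Output resistance R_th = R_A‖R_B = (10.0 × 180)/190.0 = 9.474 kΩ.
The fractional drop is R_th/(R_th + R_L); requiring this ≤ 0.0110 gives R_L ≥ R_th(1/0.0110 − 1) = 9.474 × 89.91 = 852 kΩ.

R_L(min) ≈ 852 kΩ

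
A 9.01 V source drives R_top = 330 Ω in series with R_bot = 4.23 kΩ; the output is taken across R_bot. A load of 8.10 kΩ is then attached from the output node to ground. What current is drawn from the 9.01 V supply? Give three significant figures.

I ≈ 2.90 mA

R_bot‖R_L = 2779 Ω, so the source sees R_top + R_bot‖R_L = 3109 Ω.
I = 9.01 V / 3109 Ω = 2.90 mA.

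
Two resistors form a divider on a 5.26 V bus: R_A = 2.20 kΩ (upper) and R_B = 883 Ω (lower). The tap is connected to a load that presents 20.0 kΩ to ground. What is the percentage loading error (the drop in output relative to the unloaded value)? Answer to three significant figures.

3.05 %

The divider's output (Thévenin) resistance is R_A‖R_B = 630.1 Ω.
Fractional drop under load = R_th/(R_th + R_L) = 630.1 / (630.1 + 20000) = 0.03054.
So the output falls by 3.05 %.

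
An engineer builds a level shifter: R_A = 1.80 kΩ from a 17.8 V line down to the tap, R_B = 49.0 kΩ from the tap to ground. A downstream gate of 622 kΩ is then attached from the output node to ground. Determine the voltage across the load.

The load sits in parallel with R_B: R_B‖R_L = (49.0 × 622) / (49.0 + 622) = 45.42 kΩ.
V_out = 17.8 × 45.42 / (1.80 + 45.42) = 17.8 × 45.42/47.22 = 17.1 V.

V_out ≈ 17.1 V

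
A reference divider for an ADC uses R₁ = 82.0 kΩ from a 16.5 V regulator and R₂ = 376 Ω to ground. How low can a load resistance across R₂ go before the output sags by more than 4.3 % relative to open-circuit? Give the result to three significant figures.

R_L(min) ≈ 8.33 kΩ

Output resistance R_th = R₁‖R₂ = (82000 × 376)/82380 = 374.3 Ω.
The fractional drop is R_th/(R_th + R_L); requiring this ≤ 0.0430 gives R_L ≥ R_th(1/0.0430 − 1) = 374.3 × 22.26 = 8.33 kΩ.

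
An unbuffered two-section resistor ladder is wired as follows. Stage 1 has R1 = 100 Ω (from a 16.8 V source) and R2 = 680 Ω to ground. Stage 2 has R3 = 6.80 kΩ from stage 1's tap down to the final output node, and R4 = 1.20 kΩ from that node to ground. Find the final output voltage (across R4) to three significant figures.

Stage 2 presents R3+R4 = 8000 Ω as a load on stage 1's tap.
Stage 1's lower leg becomes R2‖(R3+R4) = 626.7 Ω, so V_mid = 16.8 × 626.7/726.7 = 14.49 V.
Stage 2 is itself unloaded: V_out = V_mid × R4/(R3+R4) = 14.49 × 1200/8000 = 2.17 V.

V_out ≈ 2.17 V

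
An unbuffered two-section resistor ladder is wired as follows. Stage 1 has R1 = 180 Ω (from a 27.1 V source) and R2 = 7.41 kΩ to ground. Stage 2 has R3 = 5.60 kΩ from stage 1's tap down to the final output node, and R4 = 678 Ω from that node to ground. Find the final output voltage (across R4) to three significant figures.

V_out ≈ 2.78 V

Stage 2 presents R3+R4 = 6278 Ω as a load on stage 1's tap.
Stage 1's lower leg becomes R2‖(R3+R4) = 3399 Ω, so V_mid = 27.1 × 3399/3579 = 25.74 V.
Stage 2 is itself unloaded: V_out = V_mid × R4/(R3+R4) = 25.74 × 678/6278 = 2.78 V.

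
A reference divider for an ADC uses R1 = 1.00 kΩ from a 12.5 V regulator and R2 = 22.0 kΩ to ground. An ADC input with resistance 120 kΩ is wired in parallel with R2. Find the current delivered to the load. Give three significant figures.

R2‖R_L = 18.59 kΩ; V_out = 12.5 × 18.59/19.59 = 11.86 V.
I_L = V_out / R_L = 11.86 / 120 kΩ = 0.0988 mA.

I_L ≈ 0.0988 mA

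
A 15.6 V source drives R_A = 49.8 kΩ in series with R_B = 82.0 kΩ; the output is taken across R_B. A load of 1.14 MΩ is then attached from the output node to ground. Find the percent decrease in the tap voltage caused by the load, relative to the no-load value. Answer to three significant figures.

The divider's output (Thévenin) resistance is R_A‖R_B = 30.98 kΩ.
Fractional drop under load = R_th/(R_th + R_L) = 30.98 / (30.98 + 1140) = 0.02646.
So the output falls by 2.65 %.

2.65 %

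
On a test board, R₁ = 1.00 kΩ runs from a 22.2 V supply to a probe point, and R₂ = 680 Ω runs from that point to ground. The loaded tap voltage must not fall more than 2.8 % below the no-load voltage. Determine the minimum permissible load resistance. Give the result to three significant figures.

R_L(min) ≈ 14.1 kΩ

Output resistance R_th = R₁‖R₂ = (1000 × 680)/1680 = 404.8 Ω.
The fractional drop is R_th/(R_th + R_L); requiring this ≤ 0.0280 gives R_L ≥ R_th(1/0.0280 − 1) = 404.8 × 34.71 = 14.1 kΩ.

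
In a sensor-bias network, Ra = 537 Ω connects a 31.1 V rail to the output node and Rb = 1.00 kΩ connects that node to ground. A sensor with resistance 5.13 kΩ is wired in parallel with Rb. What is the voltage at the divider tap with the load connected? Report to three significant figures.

V_out ≈ 18.9 V

The load sits in parallel with Rb: Rb‖R_L = (1000 × 5130) / (1000 + 5130) = 836.9 Ω.
V_out = 31.1 × 836.9 / (537 + 836.9) = 31.1 × 836.9/1374 = 18.9 V.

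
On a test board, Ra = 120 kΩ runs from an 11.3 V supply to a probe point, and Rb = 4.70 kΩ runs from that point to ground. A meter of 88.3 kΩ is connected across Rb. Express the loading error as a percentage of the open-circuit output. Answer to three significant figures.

The divider's output (Thévenin) resistance is Ra‖Rb = 4.523 kΩ.
Fractional drop under load = R_th/(R_th + R_L) = 4.523 / (4.523 + 88.3) = 0.04873.
So the output falls by 4.87 %.

4.87 %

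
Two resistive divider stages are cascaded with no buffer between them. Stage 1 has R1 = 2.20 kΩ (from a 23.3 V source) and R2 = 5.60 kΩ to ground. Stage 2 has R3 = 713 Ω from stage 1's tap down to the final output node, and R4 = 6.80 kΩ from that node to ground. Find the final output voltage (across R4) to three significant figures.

V_out ≈ 12.5 V

Stage 2 presents R3+R4 = 7513 Ω as a load on stage 1's tap.
Stage 1's lower leg becomes R2‖(R3+R4) = 3208 Ω, so V_mid = 23.3 × 3208/5408 = 13.82 V.
Stage 2 is itself unloaded: V_out = V_mid × R4/(R3+R4) = 13.82 × 6800/7513 = 12.5 V.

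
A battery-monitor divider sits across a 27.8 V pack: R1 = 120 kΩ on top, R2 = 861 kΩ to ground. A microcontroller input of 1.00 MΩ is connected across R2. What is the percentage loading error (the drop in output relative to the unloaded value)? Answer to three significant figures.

The divider's output (Thévenin) resistance is R1‖R2 = 105.3 kΩ.
Fractional drop under load = R_th/(R_th + R_L) = 105.3 / (105.3 + 1000) = 0.09529.
So the output falls by 9.53 %.

9.53 %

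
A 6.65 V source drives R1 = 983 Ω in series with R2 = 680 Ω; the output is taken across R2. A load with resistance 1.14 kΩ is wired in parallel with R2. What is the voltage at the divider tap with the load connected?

The load sits in parallel with R2: R2‖R_L = (680 × 1140) / (680 + 1140) = 425.9 Ω.
V_out = 6.65 × 425.9 / (983 + 425.9) = 6.65 × 425.9/1409 = 2.01 V.

V_out ≈ 2.01 V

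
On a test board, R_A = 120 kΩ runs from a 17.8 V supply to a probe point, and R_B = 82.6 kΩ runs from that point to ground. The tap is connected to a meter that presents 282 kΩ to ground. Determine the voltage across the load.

The load sits in parallel with R_B: R_B‖R_L = (82.6 × 282) / (82.6 + 282) = 63.89 kΩ.
V_out = 17.8 × 63.89 / (120 + 63.89) = 17.8 × 63.89/183.9 = 6.18 V.

V_out ≈ 6.18 V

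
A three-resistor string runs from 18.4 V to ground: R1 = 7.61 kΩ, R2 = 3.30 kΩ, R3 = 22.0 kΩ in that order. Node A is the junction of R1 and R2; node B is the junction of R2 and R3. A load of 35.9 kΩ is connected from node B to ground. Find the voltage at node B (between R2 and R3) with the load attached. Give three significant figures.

At node B, R3 is in parallel with the load: R3‖R_L = 13.64 kΩ.
Below node A the resistance is R2 + (R3‖R_L) = 16.94 kΩ, so V_A = 18.4 × 16.94/24.55 = 12.70 V.
Then V_B = V_A × (R3‖R_L)/(R2 + R3‖R_L) = 12.70 × 13.64/16.94 = 10.2 V.

V ≈ 10.2 V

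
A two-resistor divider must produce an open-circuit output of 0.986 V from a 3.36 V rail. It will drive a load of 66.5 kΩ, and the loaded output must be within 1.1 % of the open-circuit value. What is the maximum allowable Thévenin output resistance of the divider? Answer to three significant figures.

Loading drop = R_th/(R_th + R_L) ≤ 0.0110, so R_th ≤ R_L · ε/(1−ε) = 66.5 kΩ × 0.0110/0.9890 = 740 Ω.
(Any R1, R2 with R2/(R1+R2) = 0.293 and R1‖R2 ≤ 740 Ω will meet the spec.)

R_th ≤ 740 Ω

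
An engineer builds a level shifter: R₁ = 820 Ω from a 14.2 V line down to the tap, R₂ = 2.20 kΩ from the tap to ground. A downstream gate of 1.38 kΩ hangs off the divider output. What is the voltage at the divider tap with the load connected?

The load sits in parallel with R₂: R₂‖R_L = (2200 × 1380) / (2200 + 1380) = 848.0 Ω.
V_out = 14.2 × 848.0 / (820 + 848.0) = 14.2 × 848.0/1668 = 7.22 V.

V_out ≈ 7.22 V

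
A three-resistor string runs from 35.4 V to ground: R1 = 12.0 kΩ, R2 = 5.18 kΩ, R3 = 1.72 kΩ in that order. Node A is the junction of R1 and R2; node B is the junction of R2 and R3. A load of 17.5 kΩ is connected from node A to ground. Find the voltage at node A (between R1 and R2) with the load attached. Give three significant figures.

V ≈ 10.3 V

Below node A the series string R2+R3 = 6.900 kΩ sits in parallel with the 17.5 kΩ load: 4.949 kΩ.
V_A = 35.4 × 4.949/(12.0 + 4.949) = 10.3 V.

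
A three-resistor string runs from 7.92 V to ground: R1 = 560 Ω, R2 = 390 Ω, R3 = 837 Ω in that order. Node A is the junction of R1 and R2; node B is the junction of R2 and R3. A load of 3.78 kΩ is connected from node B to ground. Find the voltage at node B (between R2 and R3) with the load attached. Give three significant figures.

At node B, R3 is in parallel with the load: R3‖R_L = 685.3 Ω.
Below node A the resistance is R2 + (R3‖R_L) = 1075 Ω, so V_A = 7.92 × 1075/1635 = 5.208 V.
Then V_B = V_A × (R3‖R_L)/(R2 + R3‖R_L) = 5.208 × 685.3/1075 = 3.32 V.

V ≈ 3.32 V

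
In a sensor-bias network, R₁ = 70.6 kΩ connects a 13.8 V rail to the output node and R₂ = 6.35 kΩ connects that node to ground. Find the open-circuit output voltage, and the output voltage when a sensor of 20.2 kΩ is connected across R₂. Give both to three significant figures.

Unloaded: 1.14 V; loaded: 0.884 V

Open-circuit: V = 13.8 × 6.35/(70.6 + 6.35) = 1.14 V.
With the load, R₂ becomes R₂‖R_L = 4.831 kΩ, so V = 13.8 × 4.831/75.43 = 0.884 V.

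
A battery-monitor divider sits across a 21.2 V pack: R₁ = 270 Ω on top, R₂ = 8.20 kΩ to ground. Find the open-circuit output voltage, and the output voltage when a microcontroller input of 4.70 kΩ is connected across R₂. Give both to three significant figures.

Unloaded: 20.5 V; loaded: 19.4 V

Open-circuit: V = 21.2 × 8200/(270 + 8200) = 20.5 V.
With the load, R₂ becomes R₂‖R_L = 2988 Ω, so V = 21.2 × 2988/3258 = 19.4 V.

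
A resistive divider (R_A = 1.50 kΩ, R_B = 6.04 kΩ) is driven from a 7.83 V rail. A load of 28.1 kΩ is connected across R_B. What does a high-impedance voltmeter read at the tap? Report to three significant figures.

V_out ≈ 6.02 V

The load sits in parallel with R_B: R_B‖R_L = (6.04 × 28.1) / (6.04 + 28.1) = 4.971 kΩ.
V_out = 7.83 × 4.971 / (1.50 + 4.971) = 7.83 × 4.971/6.471 = 6.02 V.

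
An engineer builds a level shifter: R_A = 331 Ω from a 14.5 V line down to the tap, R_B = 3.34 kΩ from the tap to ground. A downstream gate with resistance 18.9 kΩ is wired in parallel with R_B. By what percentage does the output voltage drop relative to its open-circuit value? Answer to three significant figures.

1.57 %

The divider's output (Thévenin) resistance is R_A‖R_B = 301.2 Ω.
Fractional drop under load = R_th/(R_th + R_L) = 301.2 / (301.2 + 18900) = 0.01568.
So the output falls by 1.57 %.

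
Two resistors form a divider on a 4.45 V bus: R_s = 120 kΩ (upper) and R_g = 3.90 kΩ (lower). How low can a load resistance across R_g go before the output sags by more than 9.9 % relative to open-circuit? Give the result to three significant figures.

R_L(min) ≈ 34.4 kΩ

Output resistance R_th = R_s‖R_g = (120 × 3.90)/123.9 = 3.777 kΩ.
The fractional drop is R_th/(R_th + R_L); requiring this ≤ 0.0990 gives R_L ≥ R_th(1/0.0990 − 1) = 3.777 × 9.101 = 34.4 kΩ.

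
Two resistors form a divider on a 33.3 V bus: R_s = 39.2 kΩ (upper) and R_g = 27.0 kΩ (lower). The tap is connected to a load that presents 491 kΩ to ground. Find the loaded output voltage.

V_out ≈ 13.2 V

The load sits in parallel with R_g: R_g‖R_L = (27.0 × 491) / (27.0 + 491) = 25.59 kΩ.
V_out = 33.3 × 25.59 / (39.2 + 25.59) = 33.3 × 25.59/64.79 = 13.2 V.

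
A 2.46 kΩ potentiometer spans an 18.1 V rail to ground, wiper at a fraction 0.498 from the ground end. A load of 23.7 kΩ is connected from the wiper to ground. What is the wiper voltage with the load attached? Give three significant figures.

V ≈ 8.79 V

The wiper splits the pot into (1−α)R = 1.235 kΩ above and αR = 1.225 kΩ below.
Lower section ‖ load = 1.165 kΩ.
V_wiper = 18.1 × 1.165/(1.235 + 1.165) = 8.79 V.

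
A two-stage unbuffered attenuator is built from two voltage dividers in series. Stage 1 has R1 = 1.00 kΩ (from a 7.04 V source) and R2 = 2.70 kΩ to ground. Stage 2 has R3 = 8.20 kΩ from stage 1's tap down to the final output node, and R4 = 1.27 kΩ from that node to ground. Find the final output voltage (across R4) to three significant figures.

Stage 2 presents R3+R4 = 9.470 kΩ as a load on stage 1's tap.
Stage 1's lower leg becomes R2‖(R3+R4) = 2.101 kΩ, so V_mid = 7.04 × 2.101/3.101 = 4.770 V.
Stage 2 is itself unloaded: V_out = V_mid × R4/(R3+R4) = 4.770 × 1.27/9.470 = 0.640 V.

V_out ≈ 0.640 V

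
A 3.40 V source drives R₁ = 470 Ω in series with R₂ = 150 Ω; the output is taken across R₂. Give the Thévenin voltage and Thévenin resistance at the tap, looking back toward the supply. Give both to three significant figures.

V_th is the open-circuit tap voltage: 3.40 × 150/(470 + 150) = 0.823 V.
With the supply zeroed, R₁ and R₂ appear in parallel from the tap: R_th = R₁‖R₂ = (470 × 150)/620.0 = 114 Ω.

V_th = 0.823 V, R_th = 114 Ω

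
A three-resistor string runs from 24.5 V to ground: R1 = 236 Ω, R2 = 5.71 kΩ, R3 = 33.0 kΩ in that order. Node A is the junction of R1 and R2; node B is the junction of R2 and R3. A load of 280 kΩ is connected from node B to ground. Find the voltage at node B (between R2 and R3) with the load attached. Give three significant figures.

V ≈ 20.4 V

At node B, R3 is in parallel with the load: R3‖R_L = 29520 Ω.
Below node A the resistance is R2 + (R3‖R_L) = 35230 Ω, so V_A = 24.5 × 35230/35470 = 24.34 V.
Then V_B = V_A × (R3‖R_L)/(R2 + R3‖R_L) = 24.34 × 29520/35230 = 20.4 V.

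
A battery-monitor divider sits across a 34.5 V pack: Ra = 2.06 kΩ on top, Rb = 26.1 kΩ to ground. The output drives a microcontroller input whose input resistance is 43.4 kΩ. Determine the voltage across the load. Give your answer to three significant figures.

V_out ≈ 30.6 V

The load sits in parallel with Rb: Rb‖R_L = (26.1 × 43.4) / (26.1 + 43.4) = 16.30 kΩ.
V_out = 34.5 × 16.30 / (2.06 + 16.30) = 34.5 × 16.30/18.36 = 30.6 V.
(Unloaded it would have been 32.0 V.)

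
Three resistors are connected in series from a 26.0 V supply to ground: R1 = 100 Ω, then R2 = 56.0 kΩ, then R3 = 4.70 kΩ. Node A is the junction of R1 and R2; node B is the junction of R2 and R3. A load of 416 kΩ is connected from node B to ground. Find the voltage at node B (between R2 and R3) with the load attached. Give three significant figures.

V ≈ 1.99 V

At node B, R3 is in parallel with the load: R3‖R_L = 4647 Ω.
Below node A the resistance is R2 + (R3‖R_L) = 60650 Ω, so V_A = 26.0 × 60650/60750 = 25.96 V.
Then V_B = V_A × (R3‖R_L)/(R2 + R3‖R_L) = 25.96 × 4647/60650 = 1.99 V.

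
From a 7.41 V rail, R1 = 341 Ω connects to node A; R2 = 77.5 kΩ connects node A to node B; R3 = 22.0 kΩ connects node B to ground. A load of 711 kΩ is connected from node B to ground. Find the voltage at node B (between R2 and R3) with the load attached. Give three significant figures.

At node B, R3 is in parallel with the load: R3‖R_L = 21340 Ω.
Below node A the resistance is R2 + (R3‖R_L) = 98840 Ω, so V_A = 7.41 × 98840/99180 = 7.385 V.
Then V_B = V_A × (R3‖R_L)/(R2 + R3‖R_L) = 7.385 × 21340/98840 = 1.59 V.

V ≈ 1.59 V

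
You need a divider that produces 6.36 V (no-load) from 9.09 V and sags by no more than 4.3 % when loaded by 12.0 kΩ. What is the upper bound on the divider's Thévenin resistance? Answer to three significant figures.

Loading drop = R_th/(R_th + R_L) ≤ 0.0430, so R_th ≤ R_L · ε/(1−ε) = 12.0 kΩ × 0.0430/0.9570 = 539 Ω.

R_th ≤ 539 Ω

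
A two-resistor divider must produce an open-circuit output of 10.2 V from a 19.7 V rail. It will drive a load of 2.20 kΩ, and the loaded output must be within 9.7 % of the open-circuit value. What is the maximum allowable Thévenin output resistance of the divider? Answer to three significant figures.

R_th ≤ 236 Ω

Loading drop = R_th/(R_th + R_L) ≤ 0.0970, so R_th ≤ R_L · ε/(1−ε) = 2.20 kΩ × 0.0970/0.9030 = 236 Ω.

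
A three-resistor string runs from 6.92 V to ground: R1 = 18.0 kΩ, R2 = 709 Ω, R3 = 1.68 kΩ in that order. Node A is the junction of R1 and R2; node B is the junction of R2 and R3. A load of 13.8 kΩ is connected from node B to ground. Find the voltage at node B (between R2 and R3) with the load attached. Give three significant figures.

At node B, R3 is in parallel with the load: R3‖R_L = 1498 Ω.
Below node A the resistance is R2 + (R3‖R_L) = 2207 Ω, so V_A = 6.92 × 2207/20210 = 0.7557 V.
Then V_B = V_A × (R3‖R_L)/(R2 + R3‖R_L) = 0.7557 × 1498/2207 = 0.513 V.

V ≈ 0.513 V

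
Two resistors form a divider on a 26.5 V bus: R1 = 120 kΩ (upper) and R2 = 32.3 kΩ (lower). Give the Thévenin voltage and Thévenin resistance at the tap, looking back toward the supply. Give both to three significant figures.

V_th = 5.62 V, R_th = 25.4 kΩ

V_th is the open-circuit tap voltage: 26.5 × 32.3/(120 + 32.3) = 5.62 V.
With the supply zeroed, R1 and R2 appear in parallel from the tap: R_th = R1‖R2 = (120 × 32.3)/152.3 = 25.4 kΩ.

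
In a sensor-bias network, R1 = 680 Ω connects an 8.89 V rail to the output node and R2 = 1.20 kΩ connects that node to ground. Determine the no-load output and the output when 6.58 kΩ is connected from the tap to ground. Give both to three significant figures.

Unloaded: 5.67 V; loaded: 5.32 V

Open-circuit: V = 8.89 × 1200/(680 + 1200) = 5.67 V.
With the load, R2 becomes R2‖R_L = 1015 Ω, so V = 8.89 × 1015/1695 = 5.32 V.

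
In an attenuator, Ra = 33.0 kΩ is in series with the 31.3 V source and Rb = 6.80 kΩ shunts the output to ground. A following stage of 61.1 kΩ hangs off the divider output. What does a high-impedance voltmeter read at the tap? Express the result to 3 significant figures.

The load sits in parallel with Rb: Rb‖R_L = (6.80 × 61.1) / (6.80 + 61.1) = 6.119 kΩ.
V_out = 31.3 × 6.119 / (33.0 + 6.119) = 31.3 × 6.119/39.12 = 4.90 V.

V_out ≈ 4.90 V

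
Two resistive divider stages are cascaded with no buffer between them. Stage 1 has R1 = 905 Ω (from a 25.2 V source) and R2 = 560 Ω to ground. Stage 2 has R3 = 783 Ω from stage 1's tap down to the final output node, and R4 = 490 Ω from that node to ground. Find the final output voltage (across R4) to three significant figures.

Stage 2 presents R3+R4 = 1273 Ω as a load on stage 1's tap.
Stage 1's lower leg becomes R2‖(R3+R4) = 388.9 Ω, so V_mid = 25.2 × 388.9/1294 = 7.574 V.
Stage 2 is itself unloaded: V_out = V_mid × R4/(R3+R4) = 7.574 × 490/1273 = 2.92 V.

V_out ≈ 2.92 V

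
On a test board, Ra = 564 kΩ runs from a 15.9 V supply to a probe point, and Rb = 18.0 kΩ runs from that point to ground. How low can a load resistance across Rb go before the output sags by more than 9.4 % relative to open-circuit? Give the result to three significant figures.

Output resistance R_th = Ra‖Rb = (564 × 18.0)/582.0 = 17.44 kΩ.
The fractional drop is R_th/(R_th + R_L); requiring this ≤ 0.0940 gives R_L ≥ R_th(1/0.0940 − 1) = 17.44 × 9.638 = 168 kΩ.

R_L(min) ≈ 168 kΩ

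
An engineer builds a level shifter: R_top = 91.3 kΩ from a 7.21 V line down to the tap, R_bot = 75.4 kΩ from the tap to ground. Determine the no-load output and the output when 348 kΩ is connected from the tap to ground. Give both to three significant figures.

Unloaded: 3.26 V; loaded: 2.92 V

Open-circuit: V = 7.21 × 75.4/(91.3 + 75.4) = 3.26 V.
With the load, R_bot becomes R_bot‖R_L = 61.97 kΩ, so V = 7.21 × 61.97/153.3 = 2.92 V.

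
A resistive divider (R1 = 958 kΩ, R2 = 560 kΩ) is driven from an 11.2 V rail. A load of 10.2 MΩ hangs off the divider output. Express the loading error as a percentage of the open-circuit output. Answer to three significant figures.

The divider's output (Thévenin) resistance is R1‖R2 = 353.4 kΩ.
Fractional drop under load = R_th/(R_th + R_L) = 353.4 / (353.4 + 10200) = 0.03349.
So the output falls by 3.35 %.

3.35 %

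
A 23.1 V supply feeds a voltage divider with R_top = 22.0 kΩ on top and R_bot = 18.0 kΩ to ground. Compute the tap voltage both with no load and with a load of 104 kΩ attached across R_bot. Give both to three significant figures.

Open-circuit: V = 23.1 × 18.0/(22.0 + 18.0) = 10.4 V.
With the load, R_bot becomes R_bot‖R_L = 15.34 kΩ, so V = 23.1 × 15.34/37.34 = 9.49 V.

Unloaded: 10.4 V; loaded: 9.49 V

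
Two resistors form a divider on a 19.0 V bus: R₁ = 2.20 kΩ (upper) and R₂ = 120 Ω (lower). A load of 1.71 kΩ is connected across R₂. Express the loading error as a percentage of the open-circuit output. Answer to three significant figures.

6.24 %

The divider's output (Thévenin) resistance is R₁‖R₂ = 113.8 Ω.
Fractional drop under load = R_th/(R_th + R_L) = 113.8 / (113.8 + 1710) = 0.06239.
So the output falls by 6.24 %.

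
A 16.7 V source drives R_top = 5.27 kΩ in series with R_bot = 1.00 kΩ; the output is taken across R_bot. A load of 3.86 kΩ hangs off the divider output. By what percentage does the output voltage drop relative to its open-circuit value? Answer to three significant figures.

The divider's output (Thévenin) resistance is R_top‖R_bot = 0.8405 kΩ.
Fractional drop under load = R_th/(R_th + R_L) = 0.8405 / (0.8405 + 3.86) = 0.1788.
So the output falls by 17.9 %.

17.9 %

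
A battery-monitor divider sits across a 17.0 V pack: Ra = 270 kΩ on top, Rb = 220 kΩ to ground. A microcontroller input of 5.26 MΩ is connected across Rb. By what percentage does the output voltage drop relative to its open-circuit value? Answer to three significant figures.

The divider's output (Thévenin) resistance is Ra‖Rb = 121.2 kΩ.
Fractional drop under load = R_th/(R_th + R_L) = 121.2 / (121.2 + 5260) = 0.02253.
So the output falls by 2.25 %.

2.25 %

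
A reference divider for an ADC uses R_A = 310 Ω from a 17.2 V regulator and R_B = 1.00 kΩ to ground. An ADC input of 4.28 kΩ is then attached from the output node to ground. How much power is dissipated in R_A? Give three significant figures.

P ≈ 73.0 mW

Total resistance from the source is R_A + (R_B‖R_L) = 1121 Ω, so I = 17.2/1121 Ω = 15.35 mA.
P = I²·R_A = (15.35 mA)² × 310 Ω = 73.0 mW.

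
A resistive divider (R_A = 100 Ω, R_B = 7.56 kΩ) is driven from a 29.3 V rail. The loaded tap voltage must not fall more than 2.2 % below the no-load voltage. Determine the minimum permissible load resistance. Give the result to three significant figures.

Output resistance R_th = R_A‖R_B = (100 × 7560)/7660 = 98.69 Ω.
The fractional drop is R_th/(R_th + R_L); requiring this ≤ 0.0220 gives R_L ≥ R_th(1/0.0220 − 1) = 98.69 × 44.45 = 4.39 kΩ.

R_L(min) ≈ 4.39 kΩ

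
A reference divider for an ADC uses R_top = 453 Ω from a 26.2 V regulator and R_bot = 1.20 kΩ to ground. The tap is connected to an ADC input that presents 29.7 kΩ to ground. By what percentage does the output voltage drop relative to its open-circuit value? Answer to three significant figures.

The divider's output (Thévenin) resistance is R_top‖R_bot = 328.9 Ω.
Fractional drop under load = R_th/(R_th + R_L) = 328.9 / (328.9 + 29700) = 0.01095.
So the output falls by 1.10 %.

1.10 %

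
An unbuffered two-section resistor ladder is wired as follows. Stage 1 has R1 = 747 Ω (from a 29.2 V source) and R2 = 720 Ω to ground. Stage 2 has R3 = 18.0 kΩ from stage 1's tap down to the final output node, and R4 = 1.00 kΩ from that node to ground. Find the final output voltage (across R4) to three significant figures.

Stage 2 presents R3+R4 = 19000 Ω as a load on stage 1's tap.
Stage 1's lower leg becomes R2‖(R3+R4) = 693.7 Ω, so V_mid = 29.2 × 693.7/1441 = 14.06 V.
Stage 2 is itself unloaded: V_out = V_mid × R4/(R3+R4) = 14.06 × 1000/19000 = 0.740 V.

V_out ≈ 0.740 V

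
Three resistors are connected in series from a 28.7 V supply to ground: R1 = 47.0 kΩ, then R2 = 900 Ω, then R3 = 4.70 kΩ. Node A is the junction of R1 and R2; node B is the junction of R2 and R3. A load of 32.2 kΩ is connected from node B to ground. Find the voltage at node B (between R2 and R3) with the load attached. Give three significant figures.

V ≈ 2.26 V

At node B, R3 is in parallel with the load: R3‖R_L = 4101 Ω.
Below node A the resistance is R2 + (R3‖R_L) = 5001 Ω, so V_A = 28.7 × 5001/52000 = 2.760 V.
Then V_B = V_A × (R3‖R_L)/(R2 + R3‖R_L) = 2.760 × 4101/5001 = 2.26 V.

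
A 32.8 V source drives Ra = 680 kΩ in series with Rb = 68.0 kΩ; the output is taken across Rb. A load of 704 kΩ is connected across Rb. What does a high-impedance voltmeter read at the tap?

The load sits in parallel with Rb: Rb‖R_L = (68.0 × 704) / (68.0 + 704) = 62.01 kΩ.
V_out = 32.8 × 62.01 / (680 + 62.01) = 32.8 × 62.01/742.0 = 2.74 V.

V_out ≈ 2.74 V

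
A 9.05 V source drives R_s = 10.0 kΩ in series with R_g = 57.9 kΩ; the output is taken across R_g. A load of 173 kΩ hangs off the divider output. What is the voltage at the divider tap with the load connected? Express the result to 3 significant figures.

The load sits in parallel with R_g: R_g‖R_L = (57.9 × 173) / (57.9 + 173) = 43.38 kΩ.
V_out = 9.05 × 43.38 / (10.0 + 43.38) = 9.05 × 43.38/53.38 = 7.35 V.

V_out ≈ 7.35 V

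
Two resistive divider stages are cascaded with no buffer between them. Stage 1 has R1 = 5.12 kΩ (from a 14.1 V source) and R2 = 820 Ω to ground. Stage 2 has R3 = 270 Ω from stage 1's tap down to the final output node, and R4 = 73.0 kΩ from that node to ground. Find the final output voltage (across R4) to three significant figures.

Stage 2 presents R3+R4 = 73270 Ω as a load on stage 1's tap.
Stage 1's lower leg becomes R2‖(R3+R4) = 810.9 Ω, so V_mid = 14.1 × 810.9/5931 = 1.928 V.
Stage 2 is itself unloaded: V_out = V_mid × R4/(R3+R4) = 1.928 × 73000/73270 = 1.92 V.

V_out ≈ 1.92 V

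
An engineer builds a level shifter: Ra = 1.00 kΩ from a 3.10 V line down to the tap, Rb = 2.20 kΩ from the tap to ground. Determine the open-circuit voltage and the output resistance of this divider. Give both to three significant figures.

V_th = 2.13 V, R_th = 688 Ω

V_th is the open-circuit tap voltage: 3.10 × 2.20/(1.00 + 2.20) = 2.13 V.
With the supply zeroed, Ra and Rb appear in parallel from the tap: R_th = Ra‖Rb = (1.00 × 2.20)/3.200 = 688 Ω.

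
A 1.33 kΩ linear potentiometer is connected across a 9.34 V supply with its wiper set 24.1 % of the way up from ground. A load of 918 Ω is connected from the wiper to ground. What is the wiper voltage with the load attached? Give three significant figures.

V ≈ 1.78 V

The wiper splits the pot into (1−α)R = 1009 Ω above and αR = 320.5 Ω below.
Lower section ‖ load = 237.6 Ω.
V_wiper = 9.34 × 237.6/(1009 + 237.6) = 1.78 V.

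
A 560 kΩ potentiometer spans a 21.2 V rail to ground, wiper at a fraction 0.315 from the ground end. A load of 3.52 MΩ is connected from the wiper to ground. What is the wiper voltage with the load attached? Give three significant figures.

The wiper splits the pot into (1−α)R = 383.6 kΩ above and αR = 176.4 kΩ below.
Lower section ‖ load = 168.0 kΩ.
V_wiper = 21.2 × 168.0/(383.6 + 168.0) = 6.46 V.

V ≈ 6.46 V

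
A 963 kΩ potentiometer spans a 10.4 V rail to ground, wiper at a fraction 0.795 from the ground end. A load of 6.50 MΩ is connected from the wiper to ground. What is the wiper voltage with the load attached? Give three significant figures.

V ≈ 8.07 V

The wiper splits the pot into (1−α)R = 197.4 kΩ above and αR = 765.6 kΩ below.
Lower section ‖ load = 684.9 kΩ.
V_wiper = 10.4 × 684.9/(197.4 + 684.9) = 8.07 V.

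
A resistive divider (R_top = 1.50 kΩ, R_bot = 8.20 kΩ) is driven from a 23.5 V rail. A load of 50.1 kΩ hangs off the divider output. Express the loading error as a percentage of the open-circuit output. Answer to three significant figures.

2.47 %

The divider's output (Thévenin) resistance is R_top‖R_bot = 1.268 kΩ.
Fractional drop under load = R_th/(R_th + R_L) = 1.268 / (1.268 + 50.1) = 0.02469.
So the output falls by 2.47 %.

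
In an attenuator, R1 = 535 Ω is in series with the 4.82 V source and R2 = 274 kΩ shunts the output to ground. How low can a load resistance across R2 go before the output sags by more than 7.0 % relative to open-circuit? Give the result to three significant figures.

Output resistance R_th = R1‖R2 = (535 × 274000)/274500 = 534.0 Ω.
The fractional drop is R_th/(R_th + R_L); requiring this ≤ 0.0700 gives R_L ≥ R_th(1/0.0700 − 1) = 534.0 × 13.29 = 7.09 kΩ.

R_L(min) ≈ 7.09 kΩ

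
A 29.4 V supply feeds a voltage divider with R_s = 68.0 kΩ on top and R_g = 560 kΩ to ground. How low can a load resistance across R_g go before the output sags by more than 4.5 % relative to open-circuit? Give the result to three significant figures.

Output resistance R_th = R_s‖R_g = (68.0 × 560)/628.0 = 60.64 kΩ.
The fractional drop is R_th/(R_th + R_L); requiring this ≤ 0.0450 gives R_L ≥ R_th(1/0.0450 − 1) = 60.64 × 21.22 = 1.29 MΩ.

R_L(min) ≈ 1.29 MΩ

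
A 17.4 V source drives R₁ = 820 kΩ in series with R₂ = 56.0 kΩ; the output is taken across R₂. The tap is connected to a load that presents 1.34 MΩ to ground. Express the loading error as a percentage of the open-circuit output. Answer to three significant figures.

The divider's output (Thévenin) resistance is R₁‖R₂ = 52.42 kΩ.
Fractional drop under load = R_th/(R_th + R_L) = 52.42 / (52.42 + 1340) = 0.03765.
So the output falls by 3.76 %.

3.76 %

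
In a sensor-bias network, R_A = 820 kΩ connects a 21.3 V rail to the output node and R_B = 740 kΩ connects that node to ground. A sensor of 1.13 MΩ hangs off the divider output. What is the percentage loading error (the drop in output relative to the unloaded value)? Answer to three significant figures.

Unloaded V = 21.3 × 740/1560 = 10.10 V.
Loaded: R_B‖R_L = 447.2 kΩ, giving V = 21.3 × 447.2/1267 = 7.516 V.
Drop = (10.10 − 7.516) / 10.10 = 25.6 %.

25.6 %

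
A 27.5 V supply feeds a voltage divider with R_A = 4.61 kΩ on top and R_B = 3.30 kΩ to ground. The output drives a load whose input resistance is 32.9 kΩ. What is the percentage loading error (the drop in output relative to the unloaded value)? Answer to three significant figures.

The divider's output (Thévenin) resistance is R_A‖R_B = 1.923 kΩ.
Fractional drop under load = R_th/(R_th + R_L) = 1.923 / (1.923 + 32.9) = 0.05523.
So the output falls by 5.52 %.

5.52 %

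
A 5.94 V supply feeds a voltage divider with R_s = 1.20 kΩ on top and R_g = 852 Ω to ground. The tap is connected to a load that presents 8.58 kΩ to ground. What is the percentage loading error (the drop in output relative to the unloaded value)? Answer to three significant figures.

5.49 %

The divider's output (Thévenin) resistance is R_s‖R_g = 498.2 Ω.
Fractional drop under load = R_th/(R_th + R_L) = 498.2 / (498.2 + 8580) = 0.05488.
So the output falls by 5.49 %.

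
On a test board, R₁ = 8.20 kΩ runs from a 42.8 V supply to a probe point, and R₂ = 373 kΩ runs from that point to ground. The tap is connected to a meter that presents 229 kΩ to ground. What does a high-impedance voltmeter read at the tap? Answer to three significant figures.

The load sits in parallel with R₂: R₂‖R_L = (373 × 229) / (373 + 229) = 141.9 kΩ.
V_out = 42.8 × 141.9 / (8.20 + 141.9) = 42.8 × 141.9/150.1 = 40.5 V.

V_out ≈ 40.5 V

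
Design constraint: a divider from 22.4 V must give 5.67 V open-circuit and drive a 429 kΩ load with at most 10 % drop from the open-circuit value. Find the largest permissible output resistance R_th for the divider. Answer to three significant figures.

Loading drop = R_th/(R_th + R_L) ≤ 0.100, so R_th ≤ R_L · ε/(1−ε) = 429 kΩ × 0.100/0.9000 = 47.7 kΩ.
(Any R1, R2 with R2/(R1+R2) = 0.253 and R1‖R2 ≤ 47.7 kΩ will meet the spec.)

R_th ≤ 47.7 kΩ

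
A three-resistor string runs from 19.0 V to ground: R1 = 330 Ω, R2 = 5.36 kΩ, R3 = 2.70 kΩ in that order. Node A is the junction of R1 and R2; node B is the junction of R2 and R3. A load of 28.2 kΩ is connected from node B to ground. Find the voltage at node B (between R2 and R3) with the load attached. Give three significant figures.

V ≈ 5.74 V

At node B, R3 is in parallel with the load: R3‖R_L = 2464 Ω.
Below node A the resistance is R2 + (R3‖R_L) = 7824 Ω, so V_A = 19.0 × 7824/8154 = 18.23 V.
Then V_B = V_A × (R3‖R_L)/(R2 + R3‖R_L) = 18.23 × 2464/7824 = 5.74 V.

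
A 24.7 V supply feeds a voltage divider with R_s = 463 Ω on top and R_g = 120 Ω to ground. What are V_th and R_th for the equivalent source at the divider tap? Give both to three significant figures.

V_th = 5.08 V, R_th = 95.3 Ω

V_th is the open-circuit tap voltage: 24.7 × 120/(463 + 120) = 5.08 V.
With the supply zeroed, R_s and R_g appear in parallel from the tap: R_th = R_s‖R_g = (463 × 120)/583.0 = 95.3 Ω.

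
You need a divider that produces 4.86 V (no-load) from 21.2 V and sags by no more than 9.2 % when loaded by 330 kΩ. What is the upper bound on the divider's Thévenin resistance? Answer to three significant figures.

R_th ≤ 33.4 kΩ

Loading drop = R_th/(R_th + R_L) ≤ 0.0920, so R_th ≤ R_L · ε/(1−ε) = 330 kΩ × 0.0920/0.9080 = 33.4 kΩ.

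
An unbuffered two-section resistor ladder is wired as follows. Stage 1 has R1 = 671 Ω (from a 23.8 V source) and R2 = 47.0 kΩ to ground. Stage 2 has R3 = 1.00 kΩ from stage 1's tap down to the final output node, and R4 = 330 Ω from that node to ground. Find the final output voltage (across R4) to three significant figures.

Stage 2 presents R3+R4 = 1330 Ω as a load on stage 1's tap.
Stage 1's lower leg becomes R2‖(R3+R4) = 1293 Ω, so V_mid = 23.8 × 1293/1964 = 15.67 V.
Stage 2 is itself unloaded: V_out = V_mid × R4/(R3+R4) = 15.67 × 330/1330 = 3.89 V.

V_out ≈ 3.89 V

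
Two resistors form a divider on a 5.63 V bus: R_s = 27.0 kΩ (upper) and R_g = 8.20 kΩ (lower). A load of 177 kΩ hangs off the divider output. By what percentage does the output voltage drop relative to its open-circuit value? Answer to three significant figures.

The divider's output (Thévenin) resistance is R_s‖R_g = 6.290 kΩ.
Fractional drop under load = R_th/(R_th + R_L) = 6.290 / (6.290 + 177) = 0.03432.
So the output falls by 3.43 %.

3.43 %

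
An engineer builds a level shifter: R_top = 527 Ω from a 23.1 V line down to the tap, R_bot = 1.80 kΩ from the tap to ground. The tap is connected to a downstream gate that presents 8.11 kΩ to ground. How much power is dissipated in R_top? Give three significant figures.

Total resistance from the source is R_top + (R_bot‖R_L) = 2000 Ω, so I = 23.1/2000 Ω = 11.55 mA.
P = I²·R_top = (11.55 mA)² × 527 Ω = 70.3 mW.

P ≈ 70.3 mW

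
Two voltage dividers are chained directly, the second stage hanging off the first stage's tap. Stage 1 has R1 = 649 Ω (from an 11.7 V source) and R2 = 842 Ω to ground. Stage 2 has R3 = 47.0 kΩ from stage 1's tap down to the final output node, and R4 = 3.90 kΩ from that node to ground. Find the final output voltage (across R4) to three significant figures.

V_out ≈ 0.503 V

Stage 2 presents R3+R4 = 50900 Ω as a load on stage 1's tap.
Stage 1's lower leg becomes R2‖(R3+R4) = 828.3 Ω, so V_mid = 11.7 × 828.3/1477 = 6.560 V.
Stage 2 is itself unloaded: V_out = V_mid × R4/(R3+R4) = 6.560 × 3900/50900 = 0.503 V.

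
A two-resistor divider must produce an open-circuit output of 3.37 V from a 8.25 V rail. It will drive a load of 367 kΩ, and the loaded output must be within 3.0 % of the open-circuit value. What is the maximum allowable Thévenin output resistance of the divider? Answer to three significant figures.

R_th ≤ 11.4 kΩ

Loading drop = R_th/(R_th + R_L) ≤ 0.0300, so R_th ≤ R_L · ε/(1−ε) = 367 kΩ × 0.0300/0.9700 = 11.4 kΩ.
(Any R1, R2 with R2/(R1+R2) = 0.408 and R1‖R2 ≤ 11.4 kΩ will meet the spec.)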